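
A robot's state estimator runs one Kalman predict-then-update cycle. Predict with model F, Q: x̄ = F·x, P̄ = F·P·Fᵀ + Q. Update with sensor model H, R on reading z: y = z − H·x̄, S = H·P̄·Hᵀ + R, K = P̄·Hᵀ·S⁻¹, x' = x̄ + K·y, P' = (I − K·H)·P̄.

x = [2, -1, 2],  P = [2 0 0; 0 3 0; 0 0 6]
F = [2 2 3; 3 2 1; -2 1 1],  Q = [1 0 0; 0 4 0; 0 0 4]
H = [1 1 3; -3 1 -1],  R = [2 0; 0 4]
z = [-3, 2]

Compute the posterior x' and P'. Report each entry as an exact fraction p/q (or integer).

x' = [4577/2320, 45317/10440, -66053/20880]
P' = [16453/2320 15137/1160 -15633/2320; 15137/1160 136037/5220 -135173/10440; -15633/2320 -135173/10440 141077/20880]

x̄ = F·x = [8, 6, -3]
P̄ = F·P·Fᵀ + Q = [75 42 16; 42 40 0; 16 0 21]
y = z − H·x̄ = [-8, 17]
S = H·P̄·Hᵀ + R = [486 -492; -492 584]
K = P̄·Hᵀ·S⁻¹ = [-43/1160 -863/2320; 697/5220 -121/3480; 3047/10440 889/6960]
x' = x̄ + K·y = [4577/2320, 45317/10440, -66053/20880]
P' = (I − K·H)·P̄ = [16453/2320 15137/1160 -15633/2320; 15137/1160 136037/5220 -135173/10440; -15633/2320 -135173/10440 141077/20880]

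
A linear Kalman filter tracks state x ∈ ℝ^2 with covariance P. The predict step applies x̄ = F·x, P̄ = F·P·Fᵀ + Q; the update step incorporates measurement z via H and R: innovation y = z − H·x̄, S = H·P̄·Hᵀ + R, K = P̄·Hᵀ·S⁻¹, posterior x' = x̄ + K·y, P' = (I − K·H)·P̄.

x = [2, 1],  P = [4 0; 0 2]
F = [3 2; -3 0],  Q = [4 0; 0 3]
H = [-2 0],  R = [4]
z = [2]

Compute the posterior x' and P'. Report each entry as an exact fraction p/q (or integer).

x' = [-40/49, 30/49]
P' = [48/49 -36/49; -36/49 615/49]

x̄ = F·x = [8, -6]
P̄ = F·P·Fᵀ + Q = [48 -36; -36 39]
y = z − H·x̄ = [18]
S = H·P̄·Hᵀ + R = [196]
K = P̄·Hᵀ·S⁻¹ = [-24/49; 18/49]
x' = x̄ + K·y = [-40/49, 30/49]
P' = (I − K·H)·P̄ = [48/49 -36/49; -36/49 615/49]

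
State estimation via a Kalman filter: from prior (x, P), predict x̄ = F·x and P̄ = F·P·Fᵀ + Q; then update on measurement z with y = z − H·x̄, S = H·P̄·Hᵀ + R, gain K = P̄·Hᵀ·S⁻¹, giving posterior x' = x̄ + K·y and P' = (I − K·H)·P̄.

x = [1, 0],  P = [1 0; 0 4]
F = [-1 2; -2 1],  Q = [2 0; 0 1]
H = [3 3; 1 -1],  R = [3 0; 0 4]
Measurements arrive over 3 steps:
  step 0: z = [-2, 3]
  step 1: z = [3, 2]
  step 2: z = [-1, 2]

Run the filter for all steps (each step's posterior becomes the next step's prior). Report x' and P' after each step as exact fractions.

step 0: x' = [103/120, -551/360], P' = [111/160 -247/480; -247/480 959/1440]
step 1: x' = [78022/97849, 9492/97849], P' = [420665/782792 -289319/782792; -289319/782792 415385/782792]
step 2: x' = [90463183/167525896, -150951953/167525896], P' = [179930615/335051792 -123510905/335051792; -123510905/335051792 176862807/335051792]

step 0: x̄ = F·x = [-1, -2]
step 0: P̄ = F·P·Fᵀ + Q = [19 10; 10 9]
step 0: y = z − H·x̄ = [7, 2]
step 0: S = H·P̄·Hᵀ + R = [435 30; 30 12]
step 0: K = P̄·Hᵀ·S⁻¹ = [43/240 29/96; 109/720 -85/288]
step 0: x' = x̄ + K·y = [103/120, -551/360]
step 0: P' = (I − K·H)·P̄ = [111/160 -247/480; -247/480 959/1440]
step 1: x̄ = F·x = [-1411/360, -1169/360]
step 1: P̄ = F·P·Fᵀ + Q = [10679/1440 7621/1440; 7621/1440 9359/1440]
step 1: y = z − H·x̄ = [49/2, 481/180]
step 1: S = H·P̄·Hᵀ + R = [447/2 11/4; 11/4 2639/360]
step 1: K = P̄·Hᵀ·S⁻¹ = [65673/391396 22187/97849; 63033/391396 -22022/97849]
step 1: x' = x̄ + K·y = [78022/97849, 9492/97849]
step 1: P' = (I − K·H)·P̄ = [420665/782792 -289319/782792; -289319/782792 415385/782792]
step 2: x̄ = F·x = [-59038/97849, -146552/97849]
step 2: P̄ = F·P·Fᵀ + Q = [4805065/782792 3118695/782792; 3118695/782792 4038113/782792]
step 2: y = z − H·x̄ = [518921/97849, 108184/97849]
step 2: S = H·P̄·Hᵀ + R = [17259186/97849 287607/97849; 287607/97849 1434239/195698]
step 2: K = P̄·Hᵀ·S⁻¹ = [28209855/167525896 18965095/83762948; 26675951/167525896 -18773357/83762948]
step 2: x' = x̄ + K·y = [90463183/167525896, -150951953/167525896]
step 2: P' = (I − K·H)·P̄ = [179930615/335051792 -123510905/335051792; -123510905/335051792 176862807/335051792]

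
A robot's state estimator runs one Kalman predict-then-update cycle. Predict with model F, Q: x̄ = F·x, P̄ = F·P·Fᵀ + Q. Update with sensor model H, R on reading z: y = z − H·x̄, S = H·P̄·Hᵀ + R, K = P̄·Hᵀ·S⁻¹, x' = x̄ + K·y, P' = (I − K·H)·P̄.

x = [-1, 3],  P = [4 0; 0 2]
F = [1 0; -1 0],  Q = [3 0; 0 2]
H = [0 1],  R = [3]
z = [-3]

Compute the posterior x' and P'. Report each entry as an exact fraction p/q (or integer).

x' = [7/9, -5/3]
P' = [47/9 -4/3; -4/3 2]

x̄ = F·x = [-1, 1]
P̄ = F·P·Fᵀ + Q = [7 -4; -4 6]
y = z − H·x̄ = [-4]
S = H·P̄·Hᵀ + R = [9]
K = P̄·Hᵀ·S⁻¹ = [-4/9; 2/3]
x' = x̄ + K·y = [7/9, -5/3]
P' = (I − K·H)·P̄ = [47/9 -4/3; -4/3 2]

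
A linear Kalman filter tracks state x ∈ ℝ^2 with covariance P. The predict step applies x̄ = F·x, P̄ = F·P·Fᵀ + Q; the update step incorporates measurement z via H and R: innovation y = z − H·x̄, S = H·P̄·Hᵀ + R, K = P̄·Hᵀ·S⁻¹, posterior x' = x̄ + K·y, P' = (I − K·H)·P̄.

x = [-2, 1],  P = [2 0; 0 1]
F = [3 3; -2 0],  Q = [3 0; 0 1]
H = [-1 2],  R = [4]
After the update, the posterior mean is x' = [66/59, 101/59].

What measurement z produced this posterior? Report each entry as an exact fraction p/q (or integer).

z = [2]

x̄ = F·x = [-3, 4]
P̄ = F·P·Fᵀ + Q = [30 -12; -12 9]
S = H·P̄·Hᵀ + R = [118]
K = P̄·Hᵀ·S⁻¹ = [-27/59; 15/59]
x' − x̄ = [243/59, -135/59] = K·y
y = (KᵀK)⁻¹·Kᵀ·(x' − x̄) = [-9]
z = y + H·x̄ = [-9] + [11] = [2]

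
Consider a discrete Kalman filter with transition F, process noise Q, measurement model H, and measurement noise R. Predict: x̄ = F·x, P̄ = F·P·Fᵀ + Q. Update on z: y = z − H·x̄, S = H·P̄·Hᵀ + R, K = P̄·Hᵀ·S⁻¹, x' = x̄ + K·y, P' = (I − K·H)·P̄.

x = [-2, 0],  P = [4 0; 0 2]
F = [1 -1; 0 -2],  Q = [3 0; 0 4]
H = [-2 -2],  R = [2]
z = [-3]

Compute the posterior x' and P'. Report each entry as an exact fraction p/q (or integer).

x̄ = F·x = [-2, 0]
P̄ = F·P·Fᵀ + Q = [9 4; 4 12]
y = z − H·x̄ = [-7]
S = H·P̄·Hᵀ + R = [118]
K = P̄·Hᵀ·S⁻¹ = [-13/59; -16/59]
x' = x̄ + K·y = [-27/59, 112/59]
P' = (I − K·H)·P̄ = [193/59 -180/59; -180/59 196/59]

x' = [-27/59, 112/59]
P' = [193/59 -180/59; -180/59 196/59]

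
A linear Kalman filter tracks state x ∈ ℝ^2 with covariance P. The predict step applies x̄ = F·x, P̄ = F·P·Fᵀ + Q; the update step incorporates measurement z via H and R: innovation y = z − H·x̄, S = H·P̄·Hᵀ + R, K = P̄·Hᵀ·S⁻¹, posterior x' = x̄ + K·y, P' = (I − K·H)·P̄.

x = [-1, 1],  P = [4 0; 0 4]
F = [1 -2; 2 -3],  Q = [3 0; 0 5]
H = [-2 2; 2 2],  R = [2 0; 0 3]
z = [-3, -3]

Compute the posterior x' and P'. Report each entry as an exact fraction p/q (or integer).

x̄ = F·x = [-3, -5]
P̄ = F·P·Fᵀ + Q = [23 32; 32 57]
y = z − H·x̄ = [1, 13]
S = H·P̄·Hᵀ + R = [66 136; 136 579]
K = P̄·Hᵀ·S⁻¹ = [-2269/9859 2406/9859; 2371/9859 2474/9859]
x' = x̄ + K·y = [-568/9859, -14762/9859]
P' = (I − K·H)·P̄ = [2939/9859 670/9859; 670/9859 3041/9859]

x' = [-568/9859, -14762/9859]
P' = [2939/9859 670/9859; 670/9859 3041/9859]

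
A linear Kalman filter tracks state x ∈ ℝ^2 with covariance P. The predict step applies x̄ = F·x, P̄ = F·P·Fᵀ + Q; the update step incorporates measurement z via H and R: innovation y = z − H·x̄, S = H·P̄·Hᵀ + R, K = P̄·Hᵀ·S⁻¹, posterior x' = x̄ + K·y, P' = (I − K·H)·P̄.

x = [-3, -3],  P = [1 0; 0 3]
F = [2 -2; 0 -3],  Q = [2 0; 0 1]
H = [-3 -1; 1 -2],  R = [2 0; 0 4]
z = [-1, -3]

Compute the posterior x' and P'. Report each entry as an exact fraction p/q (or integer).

x' = [-513/1267, 2585/1267]
P' = [288/1267 -162/1267; -162/1267 883/1267]

x̄ = F·x = [0, 9]
P̄ = F·P·Fᵀ + Q = [18 18; 18 28]
y = z − H·x̄ = [8, 15]
S = H·P̄·Hᵀ + R = [300 92; 92 62]
K = P̄·Hᵀ·S⁻¹ = [-351/1267 153/1267; -397/2534 -482/1267]
x' = x̄ + K·y = [-513/1267, 2585/1267]
P' = (I − K·H)·P̄ = [288/1267 -162/1267; -162/1267 883/1267]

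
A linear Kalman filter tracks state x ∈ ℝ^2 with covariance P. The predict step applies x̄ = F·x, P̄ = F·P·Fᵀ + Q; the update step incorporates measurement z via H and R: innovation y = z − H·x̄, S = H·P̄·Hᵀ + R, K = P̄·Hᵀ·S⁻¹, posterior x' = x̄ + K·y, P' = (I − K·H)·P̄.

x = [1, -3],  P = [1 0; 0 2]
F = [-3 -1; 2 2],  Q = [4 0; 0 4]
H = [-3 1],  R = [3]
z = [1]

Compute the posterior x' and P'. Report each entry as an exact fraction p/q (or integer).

x̄ = F·x = [0, -4]
P̄ = F·P·Fᵀ + Q = [15 -10; -10 16]
y = z − H·x̄ = [5]
S = H·P̄·Hᵀ + R = [214]
K = P̄·Hᵀ·S⁻¹ = [-55/214; 23/107]
x' = x̄ + K·y = [-275/214, -313/107]
P' = (I − K·H)·P̄ = [185/214 195/107; 195/107 654/107]

x' = [-275/214, -313/107]
P' = [185/214 195/107; 195/107 654/107]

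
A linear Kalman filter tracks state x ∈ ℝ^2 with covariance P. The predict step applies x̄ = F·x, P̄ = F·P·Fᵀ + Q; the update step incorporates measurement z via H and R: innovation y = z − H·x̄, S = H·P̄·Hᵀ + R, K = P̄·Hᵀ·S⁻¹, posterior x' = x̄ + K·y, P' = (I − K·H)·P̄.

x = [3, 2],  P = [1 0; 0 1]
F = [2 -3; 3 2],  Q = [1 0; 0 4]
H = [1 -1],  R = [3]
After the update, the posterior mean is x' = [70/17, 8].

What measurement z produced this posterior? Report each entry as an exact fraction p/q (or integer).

x̄ = F·x = [0, 13]
P̄ = F·P·Fᵀ + Q = [14 0; 0 17]
S = H·P̄·Hᵀ + R = [34]
K = P̄·Hᵀ·S⁻¹ = [7/17; -1/2]
x' − x̄ = [70/17, -5] = K·y
y = (KᵀK)⁻¹·Kᵀ·(x' − x̄) = [10]
z = y + H·x̄ = [10] + [-13] = [-3]

z = [-3]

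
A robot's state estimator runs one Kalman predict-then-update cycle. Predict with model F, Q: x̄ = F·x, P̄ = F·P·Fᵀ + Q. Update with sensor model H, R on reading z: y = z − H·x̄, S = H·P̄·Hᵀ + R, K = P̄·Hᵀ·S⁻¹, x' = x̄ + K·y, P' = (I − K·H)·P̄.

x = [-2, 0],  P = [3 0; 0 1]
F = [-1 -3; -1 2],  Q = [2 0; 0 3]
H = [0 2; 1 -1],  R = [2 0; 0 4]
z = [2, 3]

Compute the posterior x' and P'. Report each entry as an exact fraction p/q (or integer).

x' = [1351/376, 371/376]
P' = [1235/376 119/376; 119/376 171/376]

x̄ = F·x = [2, 2]
P̄ = F·P·Fᵀ + Q = [14 -3; -3 10]
y = z − H·x̄ = [-2, 3]
S = H·P̄·Hᵀ + R = [42 -26; -26 34]
K = P̄·Hᵀ·S⁻¹ = [119/376 279/376; 171/376 -13/376]
x' = x̄ + K·y = [1351/376, 371/376]
P' = (I − K·H)·P̄ = [1235/376 119/376; 119/376 171/376]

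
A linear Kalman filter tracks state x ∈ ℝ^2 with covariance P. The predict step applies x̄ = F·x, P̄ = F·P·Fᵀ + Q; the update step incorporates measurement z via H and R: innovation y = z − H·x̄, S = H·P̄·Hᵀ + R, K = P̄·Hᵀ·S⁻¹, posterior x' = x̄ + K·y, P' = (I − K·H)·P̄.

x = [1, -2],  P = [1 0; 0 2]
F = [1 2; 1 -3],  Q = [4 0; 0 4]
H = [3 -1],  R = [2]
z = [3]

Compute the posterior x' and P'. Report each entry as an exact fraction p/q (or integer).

x' = [163/104, 49/26]
P' = [51/52 32/13; 32/13 103/13]

x̄ = F·x = [-3, 7]
P̄ = F·P·Fᵀ + Q = [13 -11; -11 23]
y = z − H·x̄ = [19]
S = H·P̄·Hᵀ + R = [208]
K = P̄·Hᵀ·S⁻¹ = [25/104; -7/26]
x' = x̄ + K·y = [163/104, 49/26]
P' = (I − K·H)·P̄ = [51/52 32/13; 32/13 103/13]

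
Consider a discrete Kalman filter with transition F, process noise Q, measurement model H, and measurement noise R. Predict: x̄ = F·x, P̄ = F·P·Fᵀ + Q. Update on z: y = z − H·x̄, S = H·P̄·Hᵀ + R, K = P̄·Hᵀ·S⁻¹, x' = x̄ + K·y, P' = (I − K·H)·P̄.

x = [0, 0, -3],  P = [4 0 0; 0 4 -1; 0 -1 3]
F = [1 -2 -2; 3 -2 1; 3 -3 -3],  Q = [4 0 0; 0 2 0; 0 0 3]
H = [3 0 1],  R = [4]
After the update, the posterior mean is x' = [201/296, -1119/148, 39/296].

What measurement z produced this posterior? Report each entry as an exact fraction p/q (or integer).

x̄ = F·x = [6, -3, 9]
P̄ = F·P·Fᵀ + Q = [28 20 42; 20 61 48; 42 48 84]
S = H·P̄·Hᵀ + R = [592]
K = P̄·Hᵀ·S⁻¹ = [63/296; 27/148; 105/296]
x' − x̄ = [-1575/296, -675/148, -2625/296] = K·y
y = (KᵀK)⁻¹·Kᵀ·(x' − x̄) = [-25]
z = y + H·x̄ = [-25] + [27] = [2]

z = [2]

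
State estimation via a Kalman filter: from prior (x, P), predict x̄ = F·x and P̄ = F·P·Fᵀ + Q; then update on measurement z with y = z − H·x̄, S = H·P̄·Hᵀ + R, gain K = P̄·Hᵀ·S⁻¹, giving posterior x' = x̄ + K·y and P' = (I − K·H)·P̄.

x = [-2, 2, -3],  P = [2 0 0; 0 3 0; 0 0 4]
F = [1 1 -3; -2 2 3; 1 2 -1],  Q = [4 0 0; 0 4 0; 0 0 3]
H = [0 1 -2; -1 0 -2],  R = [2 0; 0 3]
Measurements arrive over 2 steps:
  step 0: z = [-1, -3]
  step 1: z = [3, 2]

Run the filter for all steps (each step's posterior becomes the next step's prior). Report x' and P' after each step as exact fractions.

step 0: x̄ = F·x = [9, -1, 5]
step 0: P̄ = F·P·Fᵀ + Q = [45 -34 20; -34 60 -4; 20 -4 21]
step 0: y = z − H·x̄ = [10, 16]
step 0: S = H·P̄·Hᵀ + R = [162 166; 166 212]
step 0: K = P̄·Hᵀ·S⁻¹ = [-789/3394 -743/3394; 1861/1697 -1121/1697; 135/1697 -602/1697]
step 0: x' = x̄ + K·y = [5384/1697, -1023/1697, 203/1697]
step 0: P' = (I − K·H)·P̄ = [31189/3394 -15269/1697 -7240/1697; -15269/1697 22354/1697 9316/1697; -7240/1697 9316/1697 4523/1697]
step 1: x̄ = F·x = [3752/1697, -12205/1697, 3135/1697]
step 1: P̄ = F·P·Fᵀ + Q = [84899/3394 -120296/1697 -16375/3394; -120296/1697 520113/1697 76260/1697; -16375/3394 76260/1697 61529/3394]
step 1: y = z − H·x̄ = [23566/1697, 13416/1697]
step 1: S = H·P̄·Hᵀ + R = [341525/1697 74459/1697; 74459/1697 275697/3394]
step 1: K = P̄·Hᵀ·S⁻¹ = [-14595018/48950579 -1375651/48950579; 62547449/48950579 -45227942/48950579; 7074132/48950579 -22762889/48950579]
step 1: x' = x̄ + K·y = [-105326668/48950579, 158970711/48950579, 8710749/48950579]
step 1: P' = (I − K·H)·P̄ = [309563539/48950579 -334626622/48950579 -152718293/48950579; -334626622/48950579 595405346/48950579 235155224/48950579; -152718293/48950579 235155224/48950579 110503480/48950579]

step 0: x' = [5384/1697, -1023/1697, 203/1697], P' = [31189/3394 -15269/1697 -7240/1697; -15269/1697 22354/1697 9316/1697; -7240/1697 9316/1697 4523/1697]
step 1: x' = [-105326668/48950579, 158970711/48950579, 8710749/48950579], P' = [309563539/48950579 -334626622/48950579 -152718293/48950579; -334626622/48950579 595405346/48950579 235155224/48950579; -152718293/48950579 235155224/48950579 110503480/48950579]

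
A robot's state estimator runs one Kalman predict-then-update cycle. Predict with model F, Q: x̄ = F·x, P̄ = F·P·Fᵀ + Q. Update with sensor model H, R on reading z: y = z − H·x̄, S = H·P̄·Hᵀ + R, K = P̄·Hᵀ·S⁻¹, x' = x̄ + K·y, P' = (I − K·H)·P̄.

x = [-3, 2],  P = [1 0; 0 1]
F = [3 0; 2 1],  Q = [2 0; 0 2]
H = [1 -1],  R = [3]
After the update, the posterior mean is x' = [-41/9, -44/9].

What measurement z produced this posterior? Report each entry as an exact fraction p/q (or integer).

x̄ = F·x = [-9, -4]
P̄ = F·P·Fᵀ + Q = [11 6; 6 7]
S = H·P̄·Hᵀ + R = [9]
K = P̄·Hᵀ·S⁻¹ = [5/9; -1/9]
x' − x̄ = [40/9, -8/9] = K·y
y = (KᵀK)⁻¹·Kᵀ·(x' − x̄) = [8]
z = y + H·x̄ = [8] + [-5] = [3]

z = [3]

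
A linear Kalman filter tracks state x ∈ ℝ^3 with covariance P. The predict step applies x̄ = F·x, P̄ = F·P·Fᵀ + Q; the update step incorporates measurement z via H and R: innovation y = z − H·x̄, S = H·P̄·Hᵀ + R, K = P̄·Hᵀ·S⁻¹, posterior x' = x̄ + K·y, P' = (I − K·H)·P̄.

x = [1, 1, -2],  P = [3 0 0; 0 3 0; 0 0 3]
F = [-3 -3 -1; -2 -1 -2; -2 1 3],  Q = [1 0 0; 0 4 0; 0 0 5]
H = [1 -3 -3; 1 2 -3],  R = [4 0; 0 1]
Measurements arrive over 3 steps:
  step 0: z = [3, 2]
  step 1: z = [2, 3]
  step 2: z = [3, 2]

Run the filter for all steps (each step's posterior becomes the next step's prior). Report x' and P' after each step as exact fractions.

step 0: x' = [-208511/40937, -8672/40937, -719462/286559], P' = [942416/40937 9001/40937 317295/40937; 9001/40937 8097/40937 5682/40937; 317295/40937 5682/40937 779353/286559]
step 1: x' = [-20017824481/43694719693, 17373514427/87389439386, -90994792193/87389439386], P' = [341901050282/43694719693 10250324277/43694719693 116876657609/43694719693; 10250324277/43694719693 17389235291/87389439386 12552934239/87389439386; 116876657609/43694719693 12552934239/87389439386 89419255155/87389439386]
step 2: x' = [-18902949253620239/9654448278232469, -1999901412390131/9654448278232469, -14216353178620179/9654448278232469], P' = [73437906399937120/9654448278232469 2158757502701755/9654448278232469 25069882346619013/9654448278232469; 2158757502701755/9654448278232469 1915826220446378/9654448278232469 1348880977071531/9654448278232469; 25069882346619013/9654448278232469 1348880977071531/9654448278232469 9608579791159796/9654448278232469]

step 0: x̄ = F·x = [-4, 1, -7]
step 0: P̄ = F·P·Fᵀ + Q = [58 33 0; 33 31 -9; 0 -9 47]
step 0: y = z − H·x̄ = [-11, -17]
step 0: S = H·P̄·Hᵀ + R = [404 235; 235 846]
step 0: K = P̄·Hᵀ·S⁻¹ = [-194/871 8533/40937; -172/871 8149/40937; -1257/6097 -37446/286559]
step 0: x' = x̄ + K·y = [-208511/40937, -8672/40937, -719462/286559]
step 0: P' = (I − K·H)·P̄ = [942416/40937 9001/40937 317295/40937; 9001/40937 8097/40937 5682/40937; 317295/40937 5682/40937 779353/286559]
step 1: x̄ = F·x = [5280305/286559, 4418782/286559, 700064/286559]
step 1: P̄ = F·P·Fᵀ + Q = [75647391/286559 59924216/286559 21317202/286559; 59924216/286559 48887619/286559 17013851/286559; 21317202/286559 17013851/286559 8225135/286559]
step 1: y = z − H·x̄ = [10649351/286559, -1594000/40937]
step 1: S = H·P̄·Hᵀ + R = [409609223/286559 -40062569/40937; -40062569/40937 36162583/40937]
step 1: K = P̄·Hᵀ·S⁻¹ = [-9869973844/43694719693 11771726009/43694719693; -17331465009/87389439386 17620316419/87389439386; -18040813241/87389439386 -9398581769/87389439386]
step 1: x' = x̄ + K·y = [-20017824481/43694719693, 17373514427/87389439386, -90994792193/87389439386]
step 1: P' = (I − K·H)·P̄ = [341901050282/43694719693 10250324277/43694719693 116876657609/43694719693; 10250324277/43694719693 17389235291/87389439386 12552934239/87389439386; 116876657609/43694719693 12552934239/87389439386 89419255155/87389439386]
step 2: x̄ = F·x = [79490597899/43694719693, 244687367883/87389439386, -87769782114/43694719693]
step 2: P̄ = F·P·Fᵀ + Q = [4167189943975/43694719693 3238110858985/43694719693 1041043264396/43694719693; 3238110858985/43694719693 5462073268627/87389439386 825516167202/43694719693; 1041043264396/43694719693 825516167202/43694719693 591296679737/43694719693]
step 2: y = z − H·x̄ = [310630533325/87389439386, -500097872738/43694719693]
step 2: S = H·P̄·Hᵀ + R = [46854669837103/87389439386 -13905181688028/43694719693; -13905181688028/43694719693 17256691161695/43694719693]
step 2: K = P̄·Hᵀ·S⁻¹ = [-2062003287006296/9654448278232469 2545774365483591/9654448278232469; -1908841022462993/9654448278232469 1943767012379918/9654448278232469; -1950624989518742/9654448278232469 -1058095072717313/9654448278232469]
step 2: x' = x̄ + K·y = [-18902949253620239/9654448278232469, -1999901412390131/9654448278232469, -14216353178620179/9654448278232469]
step 2: P' = (I − K·H)·P̄ = [73437906399937120/9654448278232469 2158757502701755/9654448278232469 25069882346619013/9654448278232469; 2158757502701755/9654448278232469 1915826220446378/9654448278232469 1348880977071531/9654448278232469; 25069882346619013/9654448278232469 1348880977071531/9654448278232469 9608579791159796/9654448278232469]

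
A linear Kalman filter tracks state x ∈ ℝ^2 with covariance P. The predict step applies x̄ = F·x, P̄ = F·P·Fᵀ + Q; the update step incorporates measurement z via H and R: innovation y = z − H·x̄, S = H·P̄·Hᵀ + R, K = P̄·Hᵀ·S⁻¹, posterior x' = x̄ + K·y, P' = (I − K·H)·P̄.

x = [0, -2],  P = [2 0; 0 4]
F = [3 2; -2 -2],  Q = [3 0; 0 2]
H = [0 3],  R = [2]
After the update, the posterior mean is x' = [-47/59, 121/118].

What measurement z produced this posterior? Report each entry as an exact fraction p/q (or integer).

x̄ = F·x = [-4, 4]
P̄ = F·P·Fᵀ + Q = [37 -28; -28 26]
S = H·P̄·Hᵀ + R = [236]
K = P̄·Hᵀ·S⁻¹ = [-21/59; 39/118]
x' − x̄ = [189/59, -351/118] = K·y
y = (KᵀK)⁻¹·Kᵀ·(x' − x̄) = [-9]
z = y + H·x̄ = [-9] + [12] = [3]

z = [3]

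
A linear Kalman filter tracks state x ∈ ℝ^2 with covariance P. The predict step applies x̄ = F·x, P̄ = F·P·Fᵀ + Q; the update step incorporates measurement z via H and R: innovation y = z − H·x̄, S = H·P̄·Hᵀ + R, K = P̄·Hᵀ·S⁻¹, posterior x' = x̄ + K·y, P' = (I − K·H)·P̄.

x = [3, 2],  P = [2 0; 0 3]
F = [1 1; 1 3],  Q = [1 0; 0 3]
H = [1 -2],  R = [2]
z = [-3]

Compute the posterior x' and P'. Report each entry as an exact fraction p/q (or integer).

x' = [75/23, 149/46]
P' = [74/23 41/23; 41/23 135/92]

x̄ = F·x = [5, 9]
P̄ = F·P·Fᵀ + Q = [6 11; 11 32]
y = z − H·x̄ = [10]
S = H·P̄·Hᵀ + R = [92]
K = P̄·Hᵀ·S⁻¹ = [-4/23; -53/92]
x' = x̄ + K·y = [75/23, 149/46]
P' = (I − K·H)·P̄ = [74/23 41/23; 41/23 135/92]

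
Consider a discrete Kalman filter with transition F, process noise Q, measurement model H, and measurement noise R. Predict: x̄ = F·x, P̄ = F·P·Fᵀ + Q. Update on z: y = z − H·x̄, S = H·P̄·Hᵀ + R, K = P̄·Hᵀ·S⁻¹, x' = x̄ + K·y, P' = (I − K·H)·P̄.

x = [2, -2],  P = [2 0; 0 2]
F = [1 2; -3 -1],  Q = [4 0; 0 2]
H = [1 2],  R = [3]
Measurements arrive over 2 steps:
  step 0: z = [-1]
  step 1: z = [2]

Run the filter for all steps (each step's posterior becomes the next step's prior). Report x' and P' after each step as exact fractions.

step 0: x̄ = F·x = [-2, -4]
step 0: P̄ = F·P·Fᵀ + Q = [14 -10; -10 22]
step 0: y = z − H·x̄ = [9]
step 0: S = H·P̄·Hᵀ + R = [65]
step 0: K = P̄·Hᵀ·S⁻¹ = [-6/65; 34/65]
step 0: x' = x̄ + K·y = [-184/65, 46/65]
step 0: P' = (I − K·H)·P̄ = [874/65 -446/65; -446/65 274/65]
step 1: x̄ = F·x = [-92/65, 506/65]
step 1: P̄ = F·P·Fᵀ + Q = [446/65 -48/65; -48/65 5594/65]
step 1: y = z − H·x̄ = [-158/13]
step 1: S = H·P̄·Hᵀ + R = [4565/13]
step 1: K = P̄·Hᵀ·S⁻¹ = [14/913; 2228/4565]
step 1: x' = x̄ + K·y = [-7312/4565, 8458/4565]
step 1: P' = (I − K·H)·P̄ = [30946/4565 -15368/4565; -15368/4565 11026/4565]

step 0: x' = [-184/65, 46/65], P' = [874/65 -446/65; -446/65 274/65]
step 1: x' = [-7312/4565, 8458/4565], P' = [30946/4565 -15368/4565; -15368/4565 11026/4565]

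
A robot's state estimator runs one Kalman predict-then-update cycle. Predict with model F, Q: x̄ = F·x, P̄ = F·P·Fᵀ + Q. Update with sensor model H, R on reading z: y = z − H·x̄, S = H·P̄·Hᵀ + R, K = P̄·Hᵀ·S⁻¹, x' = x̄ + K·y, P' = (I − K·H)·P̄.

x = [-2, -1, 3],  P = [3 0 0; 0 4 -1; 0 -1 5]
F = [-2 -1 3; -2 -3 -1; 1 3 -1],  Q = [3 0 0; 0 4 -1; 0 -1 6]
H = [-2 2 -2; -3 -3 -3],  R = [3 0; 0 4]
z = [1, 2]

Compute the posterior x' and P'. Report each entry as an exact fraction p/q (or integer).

x' = [881926/233719, -584/12301, -1003376/233719]
P' = [6512010/233719 1829/12301 -6450841/233719; 1829/12301 3651/12301 -2768/12301; -6450841/233719 -2768/12301 6458909/233719]

x̄ = F·x = [14, 4, -8]
P̄ = F·P·Fᵀ + Q = [70 17 -43; 17 51 -38; -43 -38 56]
y = z − H·x̄ = [5, 32]
S = H·P̄·Hᵀ + R = [535 -66; -66 445]
K = P̄·Hᵀ·S⁻¹ = [-17612/233719 -71940/233719; 3060/12301 -2034/12301; -40440/233719 33393/233719]
x' = x̄ + K·y = [881926/233719, -584/12301, -1003376/233719]
P' = (I − K·H)·P̄ = [6512010/233719 1829/12301 -6450841/233719; 1829/12301 3651/12301 -2768/12301; -6450841/233719 -2768/12301 6458909/233719]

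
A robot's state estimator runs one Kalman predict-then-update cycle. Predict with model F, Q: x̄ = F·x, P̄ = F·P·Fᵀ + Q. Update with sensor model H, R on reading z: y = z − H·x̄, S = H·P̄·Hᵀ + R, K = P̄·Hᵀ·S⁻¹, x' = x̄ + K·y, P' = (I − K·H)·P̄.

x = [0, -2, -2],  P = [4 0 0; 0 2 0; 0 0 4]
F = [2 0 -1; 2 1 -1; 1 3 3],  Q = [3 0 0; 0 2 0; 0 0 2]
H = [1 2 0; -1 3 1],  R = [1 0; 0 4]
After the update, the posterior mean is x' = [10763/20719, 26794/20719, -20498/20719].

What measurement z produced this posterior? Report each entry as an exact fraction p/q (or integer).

z = [3, 3]

x̄ = F·x = [2, 0, -12]
P̄ = F·P·Fᵀ + Q = [23 20 -4; 20 24 2; -4 2 60]
S = H·P̄·Hᵀ + R = [200 141; 141 203]
K = P̄·Hᵀ·S⁻¹ = [8136/20719 -2283/20719; 6190/20719 1212/20719; -9870/20719 14000/20719]
x' − x̄ = [-30675/20719, 26794/20719, 228130/20719] = K·y
y = (KᵀK)⁻¹·Kᵀ·(x' − x̄) = [1, 17]
z = y + H·x̄ = [1, 17] + [2, -14] = [3, 3]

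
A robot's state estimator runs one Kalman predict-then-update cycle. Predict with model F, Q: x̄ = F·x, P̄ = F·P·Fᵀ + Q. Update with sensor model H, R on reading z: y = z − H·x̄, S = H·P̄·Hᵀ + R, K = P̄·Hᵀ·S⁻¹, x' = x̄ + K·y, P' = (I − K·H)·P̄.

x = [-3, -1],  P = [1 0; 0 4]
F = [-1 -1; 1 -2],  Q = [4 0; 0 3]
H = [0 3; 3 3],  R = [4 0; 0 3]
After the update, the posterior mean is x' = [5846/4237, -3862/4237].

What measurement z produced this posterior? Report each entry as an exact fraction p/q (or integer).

z = [-2, 1]

x̄ = F·x = [4, -1]
P̄ = F·P·Fᵀ + Q = [9 7; 7 20]
S = H·P̄·Hᵀ + R = [184 243; 243 390]
K = P̄·Hᵀ·S⁻¹ = [-1158/4237 1243/4237; 1239/4237 108/4237]
x' − x̄ = [-11102/4237, 375/4237] = K·y
y = (KᵀK)⁻¹·Kᵀ·(x' − x̄) = [1, -8]
z = y + H·x̄ = [1, -8] + [-3, 9] = [-2, 1]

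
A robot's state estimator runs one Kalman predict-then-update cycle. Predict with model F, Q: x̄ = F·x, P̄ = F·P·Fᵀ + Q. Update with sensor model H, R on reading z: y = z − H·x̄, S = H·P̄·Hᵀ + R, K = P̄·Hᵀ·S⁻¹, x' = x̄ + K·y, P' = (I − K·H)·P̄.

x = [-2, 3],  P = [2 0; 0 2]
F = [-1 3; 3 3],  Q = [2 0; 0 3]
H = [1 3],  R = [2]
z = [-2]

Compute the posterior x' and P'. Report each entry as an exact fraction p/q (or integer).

x' = [3641/447, -499/149]
P' = [6470/447 -706/149; -706/149 264/149]

x̄ = F·x = [11, 3]
P̄ = F·P·Fᵀ + Q = [22 12; 12 39]
y = z − H·x̄ = [-22]
S = H·P̄·Hᵀ + R = [447]
K = P̄·Hᵀ·S⁻¹ = [58/447; 43/149]
x' = x̄ + K·y = [3641/447, -499/149]
P' = (I − K·H)·P̄ = [6470/447 -706/149; -706/149 264/149]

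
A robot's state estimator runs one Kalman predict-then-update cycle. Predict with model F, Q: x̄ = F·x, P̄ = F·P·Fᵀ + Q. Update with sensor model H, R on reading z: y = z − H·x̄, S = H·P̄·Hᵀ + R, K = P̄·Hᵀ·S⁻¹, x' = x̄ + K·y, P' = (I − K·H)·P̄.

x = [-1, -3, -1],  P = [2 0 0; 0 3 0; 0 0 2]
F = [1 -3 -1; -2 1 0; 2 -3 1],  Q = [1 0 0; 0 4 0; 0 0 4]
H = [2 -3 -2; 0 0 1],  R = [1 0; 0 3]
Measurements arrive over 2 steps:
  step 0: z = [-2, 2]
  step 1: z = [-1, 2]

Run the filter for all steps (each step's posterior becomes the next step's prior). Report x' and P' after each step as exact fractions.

step 0: x' = [26572/5783, 13144/5783, 12451/5783], P' = [41958/5783 21419/5783 9231/5783; 21419/5783 17703/5783 -4551/5783; 9231/5783 -4551/5783 16017/5783]
step 1: x' = [-64080399/15359146, -5593853/1396286, 17710762/7679573], P' = [106383647/15359146 6252931/1396286 2019297/7679573; 6252931/1396286 5863245/1396286 -1134537/698143; 2019297/7679573 -1134537/698143 20798232/7679573]

step 0: x̄ = F·x = [9, -1, 6]
step 0: P̄ = F·P·Fᵀ + Q = [32 -13 29; -13 15 -17; 29 -17 41]
step 0: y = z − H·x̄ = [-11, -4]
step 0: S = H·P̄·Hᵀ + R = [148 27; 27 44]
step 0: K = P̄·Hᵀ·S⁻¹ = [1197/5783 3077/5783; -1169/5783 -1517/5783; 81/5783 5339/5783]
step 0: x' = x̄ + K·y = [26572/5783, 13144/5783, 12451/5783]
step 0: P' = (I − K·H)·P̄ = [41958/5783 21419/5783 9231/5783; 21419/5783 17703/5783 -4551/5783; 9231/5783 -4551/5783 16017/5783]
step 1: x̄ = F·x = [-25311/5783, -40000/5783, 26163/5783]
step 1: P̄ = F·P·Fᵀ + Q = [48803/5783 35921/5783 25224/5783; 35921/5783 122991/5783 -72602/5783; 25224/5783 -72602/5783 173510/5783]
step 1: y = z − H·x̄ = [-22835/5783, -14597/5783]
step 1: S = H·P̄·Hᵀ + R = [497886/5783 -78766/5783; -78766/5783 190859/5783]
step 1: K = P̄·Hᵀ·S⁻¹ = [-1656617/15359146 673099/7679573; -545725/1396286 -378179/698143; -118149/7679573 6932744/7679573]
step 1: x' = x̄ + K·y = [-64080399/15359146, -5593853/1396286, 17710762/7679573]
step 1: P' = (I − K·H)·P̄ = [106383647/15359146 6252931/1396286 2019297/7679573; 6252931/1396286 5863245/1396286 -1134537/698143; 2019297/7679573 -1134537/698143 20798232/7679573]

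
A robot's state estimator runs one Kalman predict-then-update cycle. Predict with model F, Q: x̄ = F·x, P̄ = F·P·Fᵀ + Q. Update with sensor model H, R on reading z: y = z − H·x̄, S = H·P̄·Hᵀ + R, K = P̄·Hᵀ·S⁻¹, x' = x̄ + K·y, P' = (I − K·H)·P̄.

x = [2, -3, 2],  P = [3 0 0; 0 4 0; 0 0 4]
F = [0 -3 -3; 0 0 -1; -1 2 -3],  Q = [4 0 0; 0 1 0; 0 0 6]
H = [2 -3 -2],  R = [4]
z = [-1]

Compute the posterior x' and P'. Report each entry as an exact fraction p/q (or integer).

x' = [-2269/501, -129/167, -1520/501]
P' = [29612/501 2464/167 18340/501; 2464/167 760/167 1334/167; 18340/501 1334/167 12605/501]

x̄ = F·x = [3, -2, -14]
P̄ = F·P·Fᵀ + Q = [76 12 12; 12 5 12; 12 12 61]
y = z − H·x̄ = [-41]
S = H·P̄·Hᵀ + R = [501]
K = P̄·Hᵀ·S⁻¹ = [92/501; -5/167; -134/501]
x' = x̄ + K·y = [-2269/501, -129/167, -1520/501]
P' = (I − K·H)·P̄ = [29612/501 2464/167 18340/501; 2464/167 760/167 1334/167; 18340/501 1334/167 12605/501]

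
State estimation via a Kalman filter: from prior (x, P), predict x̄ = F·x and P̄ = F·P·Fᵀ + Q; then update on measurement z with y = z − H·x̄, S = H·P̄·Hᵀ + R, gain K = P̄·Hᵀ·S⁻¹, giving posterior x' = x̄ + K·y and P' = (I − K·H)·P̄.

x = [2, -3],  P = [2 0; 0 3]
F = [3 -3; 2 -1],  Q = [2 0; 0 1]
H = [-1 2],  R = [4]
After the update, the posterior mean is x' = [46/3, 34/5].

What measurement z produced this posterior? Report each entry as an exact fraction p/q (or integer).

x̄ = F·x = [15, 7]
P̄ = F·P·Fᵀ + Q = [47 21; 21 12]
S = H·P̄·Hᵀ + R = [15]
K = P̄·Hᵀ·S⁻¹ = [-1/3; 1/5]
x' − x̄ = [1/3, -1/5] = K·y
y = (KᵀK)⁻¹·Kᵀ·(x' − x̄) = [-1]
z = y + H·x̄ = [-1] + [-1] = [-2]

z = [-2]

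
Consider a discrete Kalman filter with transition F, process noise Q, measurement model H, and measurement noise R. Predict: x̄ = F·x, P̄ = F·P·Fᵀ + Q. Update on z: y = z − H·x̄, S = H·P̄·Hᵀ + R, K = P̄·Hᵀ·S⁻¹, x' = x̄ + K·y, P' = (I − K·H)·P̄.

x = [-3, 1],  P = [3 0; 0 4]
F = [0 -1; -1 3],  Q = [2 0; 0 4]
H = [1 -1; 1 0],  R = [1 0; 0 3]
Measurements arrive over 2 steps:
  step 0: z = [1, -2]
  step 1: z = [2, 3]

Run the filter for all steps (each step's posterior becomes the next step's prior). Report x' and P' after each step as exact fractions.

step 0: x̄ = F·x = [-1, 6]
step 0: P̄ = F·P·Fᵀ + Q = [6 -12; -12 43]
step 0: y = z − H·x̄ = [8, -1]
step 0: S = H·P̄·Hᵀ + R = [74 18; 18 9]
step 0: K = P̄·Hᵀ·S⁻¹ = [3/19 20/57; -31/38 17/57]
step 0: x' = x̄ + K·y = [-5/57, -47/57]
step 0: P' = (I − K·H)·P̄ = [20/19 17/19; 17/19 65/38]
step 1: x̄ = F·x = [47/57, -136/57]
step 1: P̄ = F·P·Fᵀ + Q = [141/38 -161/38; -161/38 573/38]
step 1: y = z − H·x̄ = [-23/19, 124/57]
step 1: S = H·P̄·Hᵀ + R = [537/19 151/19; 151/19 255/38]
step 1: K = P̄·Hᵀ·S⁻¹ = [906/4807 1585/4807; -3646/4807 1283/4807]
step 1: x' = x̄ + K·y = [6315/4807, -12794/14421]
step 1: P' = (I − K·H)·P̄ = [4755/4807 3849/4807; 3849/4807 7495/4807]

step 0: x' = [-5/57, -47/57], P' = [20/19 17/19; 17/19 65/38]
step 1: x' = [6315/4807, -12794/14421], P' = [4755/4807 3849/4807; 3849/4807 7495/4807]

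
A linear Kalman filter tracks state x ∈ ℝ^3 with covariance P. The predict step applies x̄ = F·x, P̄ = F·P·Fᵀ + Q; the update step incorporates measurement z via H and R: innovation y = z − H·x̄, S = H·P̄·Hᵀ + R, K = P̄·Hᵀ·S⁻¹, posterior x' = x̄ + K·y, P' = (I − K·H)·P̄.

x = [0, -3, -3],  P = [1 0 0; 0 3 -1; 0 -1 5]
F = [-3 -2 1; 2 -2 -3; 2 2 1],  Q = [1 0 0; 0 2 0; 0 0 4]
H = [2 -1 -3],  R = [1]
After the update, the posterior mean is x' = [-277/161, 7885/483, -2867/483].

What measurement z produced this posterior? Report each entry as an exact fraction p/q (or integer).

x̄ = F·x = [3, 15, -9]
P̄ = F·P·Fᵀ + Q = [31 -13 -13; -13 51 -15; -13 -15 21]
S = H·P̄·Hᵀ + R = [483]
K = P̄·Hᵀ·S⁻¹ = [38/161; -32/483; -74/483]
x' − x̄ = [-760/161, 640/483, 1480/483] = K·y
y = (KᵀK)⁻¹·Kᵀ·(x' − x̄) = [-20]
z = y + H·x̄ = [-20] + [18] = [-2]

z = [-2]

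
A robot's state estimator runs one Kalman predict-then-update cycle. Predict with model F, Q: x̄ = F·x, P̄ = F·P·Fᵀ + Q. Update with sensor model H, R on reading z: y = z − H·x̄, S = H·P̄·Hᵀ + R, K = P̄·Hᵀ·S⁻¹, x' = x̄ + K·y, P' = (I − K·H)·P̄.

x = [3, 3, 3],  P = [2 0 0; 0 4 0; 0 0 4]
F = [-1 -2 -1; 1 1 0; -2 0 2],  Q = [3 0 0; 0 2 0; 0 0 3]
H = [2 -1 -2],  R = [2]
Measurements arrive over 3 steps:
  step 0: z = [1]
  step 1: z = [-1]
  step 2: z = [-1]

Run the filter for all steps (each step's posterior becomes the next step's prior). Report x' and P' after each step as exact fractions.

step 0: x̄ = F·x = [-12, 6, 0]
step 0: P̄ = F·P·Fᵀ + Q = [25 -10 -4; -10 8 -4; -4 -4 27]
step 0: y = z − H·x̄ = [31]
step 0: S = H·P̄·Hᵀ + R = [274]
step 0: K = P̄·Hᵀ·S⁻¹ = [34/137; -10/137; -29/137]
step 0: x' = x̄ + K·y = [-590/137, 512/137, -899/137]
step 0: P' = (I − K·H)·P̄ = [1113/137 -690/137 1424/137; -690/137 896/137 -1128/137; 1424/137 -1128/137 2017/137]
step 1: x̄ = F·x = [465/137, -78/137, -618/137]
step 1: P̄ = F·P·Fᵀ + Q = [2701/137 -1131/137 -56/137; -1131/137 903/137 -254/137; -56/137 -254/137 1539/137]
step 1: y = z − H·x̄ = [-2381/137]
step 1: S = H·P̄·Hᵀ + R = [22093/137]
step 1: K = P̄·Hᵀ·S⁻¹ = [6645/22093; -2657/22093; -2936/22093]
step 1: x' = x̄ + K·y = [-40500/22093, 33599/22093, -48634/22093]
step 1: P' = (I − K·H)·P̄ = [113264/22093 -53514/22093 133376/22093; -53514/22093 94090/22093 -97902/22093; 133376/22093 -97902/22093 185263/22093]
step 2: x̄ = F·x = [21936/22093, -6901/22093, -16268/22093]
step 2: P̄ = F·P·Fᵀ + Q = [402254/22093 -176376/22093 33554/22093; -176376/22093 144512/22093 -48552/22093; 33554/22093 -48552/22093 193379/22093]
step 2: y = z − H·x̄ = [-105402/22093]
step 2: S = H·P̄·Hᵀ + R = [2814094/22093]
step 2: K = P̄·Hᵀ·S⁻¹ = [456888/1407047; -200080/1407047; -135549/1407047]
step 2: x' = x̄ + K·y = [-782688/1407047, 515041/1407047, -389386/1407047]
step 2: P' = (I − K·H)·P̄ = [6721450/1407047 -2957544/1407047 7743334/1407047; -2957544/1407047 5579648/1407047 -5547288/1407047; 7743334/1407047 -5547288/1407047 10652527/1407047]

step 0: x' = [-590/137, 512/137, -899/137], P' = [1113/137 -690/137 1424/137; -690/137 896/137 -1128/137; 1424/137 -1128/137 2017/137]
step 1: x' = [-40500/22093, 33599/22093, -48634/22093], P' = [113264/22093 -53514/22093 133376/22093; -53514/22093 94090/22093 -97902/22093; 133376/22093 -97902/22093 185263/22093]
step 2: x' = [-782688/1407047, 515041/1407047, -389386/1407047], P' = [6721450/1407047 -2957544/1407047 7743334/1407047; -2957544/1407047 5579648/1407047 -5547288/1407047; 7743334/1407047 -5547288/1407047 10652527/1407047]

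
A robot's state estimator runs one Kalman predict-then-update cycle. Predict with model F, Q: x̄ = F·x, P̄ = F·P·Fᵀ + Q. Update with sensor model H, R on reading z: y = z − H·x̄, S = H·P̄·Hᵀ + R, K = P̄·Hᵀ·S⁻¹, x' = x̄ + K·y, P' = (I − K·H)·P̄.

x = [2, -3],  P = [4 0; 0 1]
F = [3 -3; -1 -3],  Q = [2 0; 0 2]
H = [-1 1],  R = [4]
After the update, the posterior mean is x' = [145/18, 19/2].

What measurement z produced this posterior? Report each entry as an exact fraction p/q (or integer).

x̄ = F·x = [15, 7]
P̄ = F·P·Fᵀ + Q = [47 -3; -3 15]
S = H·P̄·Hᵀ + R = [72]
K = P̄·Hᵀ·S⁻¹ = [-25/36; 1/4]
x' − x̄ = [-125/18, 5/2] = K·y
y = (KᵀK)⁻¹·Kᵀ·(x' − x̄) = [10]
z = y + H·x̄ = [10] + [-8] = [2]

z = [2]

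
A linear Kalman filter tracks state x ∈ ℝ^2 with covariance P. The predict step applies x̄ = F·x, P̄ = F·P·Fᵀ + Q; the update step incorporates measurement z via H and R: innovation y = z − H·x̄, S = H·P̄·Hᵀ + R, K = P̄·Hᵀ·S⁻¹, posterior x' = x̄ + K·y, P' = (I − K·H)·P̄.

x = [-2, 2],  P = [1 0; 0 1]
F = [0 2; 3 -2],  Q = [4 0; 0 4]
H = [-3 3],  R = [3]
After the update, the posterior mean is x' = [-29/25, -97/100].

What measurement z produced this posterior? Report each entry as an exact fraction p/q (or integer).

x̄ = F·x = [4, -10]
P̄ = F·P·Fᵀ + Q = [8 -4; -4 17]
S = H·P̄·Hᵀ + R = [300]
K = P̄·Hᵀ·S⁻¹ = [-3/25; 21/100]
x' − x̄ = [-129/25, 903/100] = K·y
y = (KᵀK)⁻¹·Kᵀ·(x' − x̄) = [43]
z = y + H·x̄ = [43] + [-42] = [1]

z = [1]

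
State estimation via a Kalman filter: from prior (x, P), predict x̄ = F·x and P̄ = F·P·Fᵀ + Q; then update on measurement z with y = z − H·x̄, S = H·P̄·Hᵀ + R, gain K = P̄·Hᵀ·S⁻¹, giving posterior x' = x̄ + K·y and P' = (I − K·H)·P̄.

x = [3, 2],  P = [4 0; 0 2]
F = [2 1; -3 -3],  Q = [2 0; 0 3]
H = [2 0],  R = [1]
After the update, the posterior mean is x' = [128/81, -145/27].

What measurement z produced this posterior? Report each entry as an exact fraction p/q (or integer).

x̄ = F·x = [8, -15]
P̄ = F·P·Fᵀ + Q = [20 -30; -30 57]
S = H·P̄·Hᵀ + R = [81]
K = P̄·Hᵀ·S⁻¹ = [40/81; -20/27]
x' − x̄ = [-520/81, 260/27] = K·y
y = (KᵀK)⁻¹·Kᵀ·(x' − x̄) = [-13]
z = y + H·x̄ = [-13] + [16] = [3]

z = [3]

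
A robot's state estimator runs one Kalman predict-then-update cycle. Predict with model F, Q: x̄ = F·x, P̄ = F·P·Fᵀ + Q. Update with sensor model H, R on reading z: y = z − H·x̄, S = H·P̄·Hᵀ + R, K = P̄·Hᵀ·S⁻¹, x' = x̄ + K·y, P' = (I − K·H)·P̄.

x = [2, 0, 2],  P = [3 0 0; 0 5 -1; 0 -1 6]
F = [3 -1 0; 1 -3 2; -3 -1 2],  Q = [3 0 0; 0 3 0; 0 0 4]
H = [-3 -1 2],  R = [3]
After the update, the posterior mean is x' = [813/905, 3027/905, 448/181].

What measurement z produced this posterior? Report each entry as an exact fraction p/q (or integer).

z = [-1]

x̄ = F·x = [6, 6, -2]
P̄ = F·P·Fᵀ + Q = [35 26 -20; 26 87 38; -20 38 64]
S = H·P̄·Hᵀ + R = [905]
K = P̄·Hᵀ·S⁻¹ = [-171/905; -89/905; 30/181]
x' − x̄ = [-4617/905, -2403/905, 810/181] = K·y
y = (KᵀK)⁻¹·Kᵀ·(x' − x̄) = [27]
z = y + H·x̄ = [27] + [-28] = [-1]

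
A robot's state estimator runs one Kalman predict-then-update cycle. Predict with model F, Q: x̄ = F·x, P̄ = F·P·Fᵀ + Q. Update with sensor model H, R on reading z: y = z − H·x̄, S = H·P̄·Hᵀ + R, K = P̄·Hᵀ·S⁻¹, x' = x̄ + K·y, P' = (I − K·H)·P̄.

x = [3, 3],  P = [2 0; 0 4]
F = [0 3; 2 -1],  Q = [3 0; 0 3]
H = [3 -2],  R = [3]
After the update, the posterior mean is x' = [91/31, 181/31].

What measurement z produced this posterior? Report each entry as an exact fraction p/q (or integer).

x̄ = F·x = [9, 3]
P̄ = F·P·Fᵀ + Q = [39 -12; -12 15]
S = H·P̄·Hᵀ + R = [558]
K = P̄·Hᵀ·S⁻¹ = [47/186; -11/93]
x' − x̄ = [-188/31, 88/31] = K·y
y = (KᵀK)⁻¹·Kᵀ·(x' − x̄) = [-24]
z = y + H·x̄ = [-24] + [21] = [-3]

z = [-3]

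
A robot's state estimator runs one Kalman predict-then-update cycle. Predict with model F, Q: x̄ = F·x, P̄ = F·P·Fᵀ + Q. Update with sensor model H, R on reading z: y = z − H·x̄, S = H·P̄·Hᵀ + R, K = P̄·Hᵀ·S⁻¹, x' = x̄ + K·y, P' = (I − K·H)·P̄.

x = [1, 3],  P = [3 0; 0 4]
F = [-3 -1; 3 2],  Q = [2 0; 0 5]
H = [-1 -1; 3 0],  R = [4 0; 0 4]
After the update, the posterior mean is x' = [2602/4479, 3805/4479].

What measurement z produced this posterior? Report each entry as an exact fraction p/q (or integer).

z = [-1, 2]

x̄ = F·x = [-6, 9]
P̄ = F·P·Fᵀ + Q = [33 -35; -35 48]
S = H·P̄·Hᵀ + R = [15 6; 6 301]
K = P̄·Hᵀ·S⁻¹ = [8/4479 491/1493; -3283/4479 -499/1493]
x' − x̄ = [29476/4479, -36506/4479] = K·y
y = (KᵀK)⁻¹·Kᵀ·(x' − x̄) = [2, 20]
z = y + H·x̄ = [2, 20] + [-3, -18] = [-1, 2]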